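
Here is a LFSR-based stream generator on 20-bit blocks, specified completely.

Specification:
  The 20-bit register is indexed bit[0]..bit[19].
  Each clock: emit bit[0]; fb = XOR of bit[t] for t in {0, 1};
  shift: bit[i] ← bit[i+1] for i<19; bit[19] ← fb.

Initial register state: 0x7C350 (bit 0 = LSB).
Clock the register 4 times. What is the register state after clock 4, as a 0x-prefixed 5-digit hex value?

0x87C35

reg_0 = 0x7C350
clock 1: out=0, reg = 0x3E1A8
clock 2: out=0, reg = 0x1F0D4
clock 3: out=0, reg = 0x0F86A
clock 4: out=0, reg = 0x87C35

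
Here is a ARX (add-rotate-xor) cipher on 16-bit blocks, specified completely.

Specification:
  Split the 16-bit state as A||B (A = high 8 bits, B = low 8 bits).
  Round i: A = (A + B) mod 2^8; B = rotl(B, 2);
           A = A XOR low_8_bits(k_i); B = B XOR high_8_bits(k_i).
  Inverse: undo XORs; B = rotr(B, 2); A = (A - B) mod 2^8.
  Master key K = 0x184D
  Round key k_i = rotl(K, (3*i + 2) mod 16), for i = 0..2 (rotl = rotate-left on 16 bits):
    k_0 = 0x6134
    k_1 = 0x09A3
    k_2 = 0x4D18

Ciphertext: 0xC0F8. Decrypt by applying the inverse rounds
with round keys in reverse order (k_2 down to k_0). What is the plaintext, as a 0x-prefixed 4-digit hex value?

0x7D1E

s_0 = ciphertext = 0xC0F8
s_1 = InvRound(s_0, k_2) = 0x6B6D
s_2 = InvRound(s_1, k_1) = 0xAF19
s_3 = InvRound(s_2, k_0) = 0x7D1E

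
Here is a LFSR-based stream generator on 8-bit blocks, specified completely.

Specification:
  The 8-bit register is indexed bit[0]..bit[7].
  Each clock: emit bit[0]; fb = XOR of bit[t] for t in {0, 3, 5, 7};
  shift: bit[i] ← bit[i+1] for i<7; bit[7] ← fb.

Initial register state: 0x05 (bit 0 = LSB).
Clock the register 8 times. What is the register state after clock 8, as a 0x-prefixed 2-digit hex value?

0xEB

reg_0 = 0x05
clock 1: out=1, reg = 0x82
clock 2: out=0, reg = 0xC1
clock 3: out=1, reg = 0x60
clock 4: out=0, reg = 0xB0
clock 5: out=0, reg = 0x58
clock 6: out=0, reg = 0xAC
clock 7: out=0, reg = 0xD6
clock 8: out=0, reg = 0xEB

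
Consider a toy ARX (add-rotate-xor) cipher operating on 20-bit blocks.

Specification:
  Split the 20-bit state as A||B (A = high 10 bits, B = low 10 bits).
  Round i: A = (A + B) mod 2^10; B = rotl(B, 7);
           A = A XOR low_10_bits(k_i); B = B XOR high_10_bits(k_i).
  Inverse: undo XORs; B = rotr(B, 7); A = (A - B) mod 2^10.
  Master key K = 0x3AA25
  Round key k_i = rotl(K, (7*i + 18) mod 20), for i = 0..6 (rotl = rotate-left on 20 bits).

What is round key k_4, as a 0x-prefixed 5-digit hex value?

0xA894E

K = 0x3AA25
k_0 = rotl(K, (7*0+18) mod 20) = rotl(K, 18) = 0x4EA89
k_1 = rotl(K, (7*1+18) mod 20) = rotl(K, 5) = 0x544A7
k_2 = rotl(K, (7*2+18) mod 20) = rotl(K, 12) = 0x253AA
k_3 = rotl(K, (7*3+18) mod 20) = rotl(K, 19) = 0x9D512
k_4 = rotl(K, (7*4+18) mod 20) = rotl(K, 6) = 0xA894E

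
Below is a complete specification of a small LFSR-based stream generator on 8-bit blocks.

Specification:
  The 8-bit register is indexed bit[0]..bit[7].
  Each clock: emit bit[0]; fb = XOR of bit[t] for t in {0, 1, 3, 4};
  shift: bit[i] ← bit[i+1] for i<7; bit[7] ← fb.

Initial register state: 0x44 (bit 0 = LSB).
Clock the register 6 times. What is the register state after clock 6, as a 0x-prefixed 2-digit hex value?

reg_0 = 0x44
clock 1: out=0, reg = 0x22
clock 2: out=0, reg = 0x91
clock 3: out=1, reg = 0x48
clock 4: out=0, reg = 0xA4
clock 5: out=0, reg = 0x52
clock 6: out=0, reg = 0x29

0x29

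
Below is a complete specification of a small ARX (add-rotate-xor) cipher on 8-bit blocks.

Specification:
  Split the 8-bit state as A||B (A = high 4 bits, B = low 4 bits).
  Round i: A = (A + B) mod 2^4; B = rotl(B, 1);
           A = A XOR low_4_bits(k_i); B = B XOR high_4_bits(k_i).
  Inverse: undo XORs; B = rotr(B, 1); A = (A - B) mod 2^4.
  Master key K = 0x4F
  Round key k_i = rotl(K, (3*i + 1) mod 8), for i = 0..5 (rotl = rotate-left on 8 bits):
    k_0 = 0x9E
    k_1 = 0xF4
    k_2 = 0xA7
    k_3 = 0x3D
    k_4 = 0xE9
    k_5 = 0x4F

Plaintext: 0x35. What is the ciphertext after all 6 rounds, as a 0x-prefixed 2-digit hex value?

s_0 = plaintext = 0x35
s_1 = Round(s_0, k_0) = 0x63
s_2 = Round(s_1, k_1) = 0xD9
s_3 = Round(s_2, k_2) = 0x19
s_4 = Round(s_3, k_3) = 0x70
s_5 = Round(s_4, k_4) = 0xEE
s_6 = Round(s_5, k_5) = 0x39

0x39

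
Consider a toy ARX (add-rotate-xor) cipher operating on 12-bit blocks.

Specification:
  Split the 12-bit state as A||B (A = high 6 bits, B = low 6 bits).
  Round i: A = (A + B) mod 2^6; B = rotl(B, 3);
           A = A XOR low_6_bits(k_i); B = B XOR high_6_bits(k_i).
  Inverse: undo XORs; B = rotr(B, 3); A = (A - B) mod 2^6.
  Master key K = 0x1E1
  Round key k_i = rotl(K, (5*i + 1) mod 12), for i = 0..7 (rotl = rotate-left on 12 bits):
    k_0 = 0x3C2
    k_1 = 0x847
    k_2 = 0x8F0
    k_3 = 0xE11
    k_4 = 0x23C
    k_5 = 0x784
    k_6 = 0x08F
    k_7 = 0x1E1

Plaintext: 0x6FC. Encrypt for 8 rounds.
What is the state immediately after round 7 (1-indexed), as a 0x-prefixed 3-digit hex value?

0x339

s_0 = plaintext = 0x6FC
s_1 = Round(s_0, k_0) = 0x568
s_2 = Round(s_1, k_1) = 0xEA4
s_3 = Round(s_2, k_2) = 0xB87
s_4 = Round(s_3, k_3) = 0x900
s_5 = Round(s_4, k_4) = 0x608
s_6 = Round(s_5, k_5) = 0x91F
s_7 = Round(s_6, k_6) = 0x339
s_8 = Round(s_7, k_7) = 0x908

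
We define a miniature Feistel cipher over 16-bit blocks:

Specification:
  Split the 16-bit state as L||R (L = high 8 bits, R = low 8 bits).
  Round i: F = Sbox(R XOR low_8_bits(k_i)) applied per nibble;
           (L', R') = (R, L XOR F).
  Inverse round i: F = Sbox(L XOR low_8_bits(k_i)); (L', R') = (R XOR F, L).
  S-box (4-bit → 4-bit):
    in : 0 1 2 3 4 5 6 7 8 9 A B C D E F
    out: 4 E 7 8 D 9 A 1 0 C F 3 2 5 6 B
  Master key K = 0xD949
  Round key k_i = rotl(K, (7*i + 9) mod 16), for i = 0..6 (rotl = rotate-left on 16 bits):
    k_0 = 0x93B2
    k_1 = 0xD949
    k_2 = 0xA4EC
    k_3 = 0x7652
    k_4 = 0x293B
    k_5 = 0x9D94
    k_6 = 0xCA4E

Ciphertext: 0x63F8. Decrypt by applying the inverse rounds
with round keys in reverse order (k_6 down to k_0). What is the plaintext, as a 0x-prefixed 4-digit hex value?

s_0 = ciphertext = 0x63F8
s_1 = InvRound(s_0, k_6) = 0x8D63
s_2 = InvRound(s_1, k_5) = 0x8F8D
s_3 = InvRound(s_2, k_4) = 0xB08F
s_4 = InvRound(s_3, k_3) = 0xE8B0
s_5 = InvRound(s_4, k_2) = 0xFDE8
s_6 = InvRound(s_5, k_1) = 0xD5FD
s_7 = InvRound(s_6, k_0) = 0x5CD5

0x5CD5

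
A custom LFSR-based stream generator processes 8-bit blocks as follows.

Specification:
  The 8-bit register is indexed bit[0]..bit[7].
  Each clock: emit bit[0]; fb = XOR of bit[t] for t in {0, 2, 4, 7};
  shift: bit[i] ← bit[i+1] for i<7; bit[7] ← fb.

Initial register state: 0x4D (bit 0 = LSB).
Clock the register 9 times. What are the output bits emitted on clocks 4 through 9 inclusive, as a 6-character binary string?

100100

reg_0 = 0x4D
clock 1: out=1, reg = 0x26
clock 2: out=0, reg = 0x93
clock 3: out=1, reg = 0xC9
clock 4: out=1, reg = 0x64
clock 5: out=0, reg = 0xB2
clock 6: out=0, reg = 0x59
clock 7: out=1, reg = 0x2C
clock 8: out=0, reg = 0x96
clock 9: out=0, reg = 0xCB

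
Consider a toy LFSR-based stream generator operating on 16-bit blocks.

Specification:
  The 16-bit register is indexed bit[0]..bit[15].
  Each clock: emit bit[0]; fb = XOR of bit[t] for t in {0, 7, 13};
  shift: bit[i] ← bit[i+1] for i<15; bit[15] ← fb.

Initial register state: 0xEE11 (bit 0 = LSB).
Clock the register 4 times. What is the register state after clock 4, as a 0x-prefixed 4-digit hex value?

0xAEE1

reg_0 = 0xEE11
clock 1: out=1, reg = 0x7708
clock 2: out=0, reg = 0xBB84
clock 3: out=0, reg = 0x5DC2
clock 4: out=0, reg = 0xAEE1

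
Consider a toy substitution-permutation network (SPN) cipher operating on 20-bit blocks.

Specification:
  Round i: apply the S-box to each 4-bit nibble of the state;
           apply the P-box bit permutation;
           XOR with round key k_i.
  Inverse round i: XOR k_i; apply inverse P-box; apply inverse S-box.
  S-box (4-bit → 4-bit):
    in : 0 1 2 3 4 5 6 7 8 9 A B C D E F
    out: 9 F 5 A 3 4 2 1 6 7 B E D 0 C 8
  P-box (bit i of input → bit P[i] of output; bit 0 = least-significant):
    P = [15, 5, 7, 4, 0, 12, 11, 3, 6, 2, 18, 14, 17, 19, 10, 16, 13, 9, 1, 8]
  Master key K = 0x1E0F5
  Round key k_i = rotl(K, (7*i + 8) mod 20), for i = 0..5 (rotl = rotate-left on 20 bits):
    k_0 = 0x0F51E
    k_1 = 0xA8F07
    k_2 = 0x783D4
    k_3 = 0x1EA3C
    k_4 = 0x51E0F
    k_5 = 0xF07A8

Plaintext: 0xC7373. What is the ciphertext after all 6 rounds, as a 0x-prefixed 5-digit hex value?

0x7303D

s_0 = plaintext = 0xC7373
s_1 = Round(s_0, k_0) = 0x29429
s_2 = Round(s_1, k_1) = 0x023E0
s_3 = Round(s_2, k_2) = 0x56EC8
s_4 = Round(s_3, k_3) = 0xDA297
s_5 = Round(s_4, k_4) = 0xA864E
s_6 = Round(s_5, k_5) = 0x7303D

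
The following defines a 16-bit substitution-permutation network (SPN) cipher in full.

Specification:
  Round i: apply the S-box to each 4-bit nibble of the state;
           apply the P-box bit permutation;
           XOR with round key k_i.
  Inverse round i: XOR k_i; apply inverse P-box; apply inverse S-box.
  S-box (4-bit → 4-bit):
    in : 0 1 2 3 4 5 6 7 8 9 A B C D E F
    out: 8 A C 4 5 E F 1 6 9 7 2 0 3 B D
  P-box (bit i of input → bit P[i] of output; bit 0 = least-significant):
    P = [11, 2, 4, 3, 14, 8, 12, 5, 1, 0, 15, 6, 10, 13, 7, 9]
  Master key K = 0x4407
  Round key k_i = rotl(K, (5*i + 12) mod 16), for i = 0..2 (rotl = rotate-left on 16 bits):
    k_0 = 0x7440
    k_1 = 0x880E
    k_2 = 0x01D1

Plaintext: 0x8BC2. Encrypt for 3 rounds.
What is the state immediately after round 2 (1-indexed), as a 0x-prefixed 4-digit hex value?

0x6384

s_0 = plaintext = 0x8BC2
s_1 = Round(s_0, k_0) = 0x54D9
s_2 = Round(s_1, k_1) = 0x6384
s_3 = Round(s_2, k_2) = 0xBE41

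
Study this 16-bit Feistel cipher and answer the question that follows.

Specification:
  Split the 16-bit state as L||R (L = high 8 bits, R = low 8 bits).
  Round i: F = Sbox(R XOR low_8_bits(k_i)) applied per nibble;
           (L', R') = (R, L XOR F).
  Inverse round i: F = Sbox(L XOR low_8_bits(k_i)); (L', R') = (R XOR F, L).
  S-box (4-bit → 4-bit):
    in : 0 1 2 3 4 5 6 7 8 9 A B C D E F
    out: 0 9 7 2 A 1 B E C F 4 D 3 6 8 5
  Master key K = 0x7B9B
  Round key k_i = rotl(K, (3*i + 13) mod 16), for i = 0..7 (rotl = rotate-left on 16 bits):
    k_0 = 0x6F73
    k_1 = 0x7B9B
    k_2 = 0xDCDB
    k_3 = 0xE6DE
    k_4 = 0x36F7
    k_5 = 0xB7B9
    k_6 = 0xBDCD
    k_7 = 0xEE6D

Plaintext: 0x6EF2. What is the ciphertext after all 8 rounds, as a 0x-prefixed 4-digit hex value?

s_0 = plaintext = 0x6EF2
s_1 = Round(s_0, k_0) = 0xF2A7
s_2 = Round(s_1, k_1) = 0xA7D1
s_3 = Round(s_2, k_2) = 0xD1A3
s_4 = Round(s_3, k_3) = 0xA337
s_5 = Round(s_4, k_4) = 0x3793
s_6 = Round(s_5, k_5) = 0x9343
s_7 = Round(s_6, k_6) = 0x435B
s_8 = Round(s_7, k_7) = 0x5B68

0x5B68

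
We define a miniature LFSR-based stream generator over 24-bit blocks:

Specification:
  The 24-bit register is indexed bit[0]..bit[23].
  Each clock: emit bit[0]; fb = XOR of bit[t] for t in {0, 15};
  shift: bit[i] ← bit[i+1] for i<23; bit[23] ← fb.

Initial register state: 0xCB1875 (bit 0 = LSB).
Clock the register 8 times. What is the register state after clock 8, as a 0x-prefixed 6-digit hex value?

reg_0 = 0xCB1875
clock 1: out=1, reg = 0xE58C3A
clock 2: out=0, reg = 0xF2C61D
clock 3: out=1, reg = 0x79630E
clock 4: out=0, reg = 0x3CB187
clock 5: out=1, reg = 0x1E58C3
clock 6: out=1, reg = 0x8F2C61
clock 7: out=1, reg = 0xC79630
clock 8: out=0, reg = 0xE3CB18

0xE3CB18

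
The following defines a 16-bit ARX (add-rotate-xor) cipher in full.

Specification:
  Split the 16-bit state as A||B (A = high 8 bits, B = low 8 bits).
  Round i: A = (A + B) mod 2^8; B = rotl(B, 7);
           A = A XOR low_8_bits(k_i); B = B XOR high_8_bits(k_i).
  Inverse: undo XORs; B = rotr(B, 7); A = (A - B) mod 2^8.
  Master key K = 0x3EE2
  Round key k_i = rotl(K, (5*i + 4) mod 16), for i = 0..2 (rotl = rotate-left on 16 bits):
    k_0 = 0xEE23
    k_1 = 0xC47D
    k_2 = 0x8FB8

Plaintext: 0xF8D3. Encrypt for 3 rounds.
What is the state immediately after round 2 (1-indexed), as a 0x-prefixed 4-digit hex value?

0x9247

s_0 = plaintext = 0xF8D3
s_1 = Round(s_0, k_0) = 0xE807
s_2 = Round(s_1, k_1) = 0x9247
s_3 = Round(s_2, k_2) = 0x612C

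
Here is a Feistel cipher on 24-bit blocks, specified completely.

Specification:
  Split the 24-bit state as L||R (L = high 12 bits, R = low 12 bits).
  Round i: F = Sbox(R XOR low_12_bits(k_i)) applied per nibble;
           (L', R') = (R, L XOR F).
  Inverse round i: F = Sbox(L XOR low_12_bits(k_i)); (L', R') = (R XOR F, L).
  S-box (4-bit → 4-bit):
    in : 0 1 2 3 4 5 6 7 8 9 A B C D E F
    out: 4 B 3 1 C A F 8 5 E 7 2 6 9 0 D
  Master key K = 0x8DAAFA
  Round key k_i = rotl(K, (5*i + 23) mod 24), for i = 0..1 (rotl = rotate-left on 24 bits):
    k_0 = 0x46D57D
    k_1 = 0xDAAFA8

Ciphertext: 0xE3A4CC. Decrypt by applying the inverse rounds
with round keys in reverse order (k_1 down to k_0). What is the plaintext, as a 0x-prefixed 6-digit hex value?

s_0 = ciphertext = 0xE3A4CC
s_1 = InvRound(s_0, k_1) = 0xF2FE3A
s_2 = InvRound(s_1, k_0) = 0x999F2F

0x999F2F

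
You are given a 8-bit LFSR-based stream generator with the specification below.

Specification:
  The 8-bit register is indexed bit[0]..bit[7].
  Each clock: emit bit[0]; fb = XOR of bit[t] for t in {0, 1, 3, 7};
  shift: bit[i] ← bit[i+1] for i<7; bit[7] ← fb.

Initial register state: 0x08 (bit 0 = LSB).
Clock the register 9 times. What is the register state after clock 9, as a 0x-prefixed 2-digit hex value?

0xAD

reg_0 = 0x08
clock 1: out=0, reg = 0x84
clock 2: out=0, reg = 0xC2
clock 3: out=0, reg = 0x61
clock 4: out=1, reg = 0xB0
clock 5: out=0, reg = 0xD8
clock 6: out=0, reg = 0x6C
clock 7: out=0, reg = 0xB6
clock 8: out=0, reg = 0x5B
clock 9: out=1, reg = 0xAD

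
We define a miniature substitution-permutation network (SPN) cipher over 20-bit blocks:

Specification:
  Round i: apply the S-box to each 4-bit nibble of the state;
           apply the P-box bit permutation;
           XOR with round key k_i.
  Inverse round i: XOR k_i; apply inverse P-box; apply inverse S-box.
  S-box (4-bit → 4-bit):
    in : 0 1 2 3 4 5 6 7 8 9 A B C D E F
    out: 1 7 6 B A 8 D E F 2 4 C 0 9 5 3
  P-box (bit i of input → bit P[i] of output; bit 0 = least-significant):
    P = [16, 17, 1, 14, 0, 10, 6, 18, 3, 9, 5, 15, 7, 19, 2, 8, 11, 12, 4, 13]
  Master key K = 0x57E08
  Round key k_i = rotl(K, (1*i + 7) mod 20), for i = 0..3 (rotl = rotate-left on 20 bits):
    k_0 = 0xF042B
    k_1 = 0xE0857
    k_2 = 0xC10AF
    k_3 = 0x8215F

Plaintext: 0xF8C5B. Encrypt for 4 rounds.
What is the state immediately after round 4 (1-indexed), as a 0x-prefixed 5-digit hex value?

s_0 = plaintext = 0xF8C5B
s_1 = Round(s_0, k_0) = 0x35DAD
s_2 = Round(s_1, k_1) = 0xFF11F
s_3 = Round(s_2, k_2) = 0x70E46
s_4 = Round(s_3, k_3) = 0xD55E5

0xD55E5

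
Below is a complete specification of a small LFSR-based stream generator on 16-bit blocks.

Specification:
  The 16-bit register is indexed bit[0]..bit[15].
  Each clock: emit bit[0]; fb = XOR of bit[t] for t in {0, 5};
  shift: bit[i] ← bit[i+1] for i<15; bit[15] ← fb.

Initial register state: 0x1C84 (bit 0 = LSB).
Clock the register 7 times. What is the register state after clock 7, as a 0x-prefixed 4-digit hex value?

reg_0 = 0x1C84
clock 1: out=0, reg = 0x0E42
clock 2: out=0, reg = 0x0721
clock 3: out=1, reg = 0x0390
clock 4: out=0, reg = 0x01C8
clock 5: out=0, reg = 0x00E4
clock 6: out=0, reg = 0x8072
clock 7: out=0, reg = 0xC039

0xC039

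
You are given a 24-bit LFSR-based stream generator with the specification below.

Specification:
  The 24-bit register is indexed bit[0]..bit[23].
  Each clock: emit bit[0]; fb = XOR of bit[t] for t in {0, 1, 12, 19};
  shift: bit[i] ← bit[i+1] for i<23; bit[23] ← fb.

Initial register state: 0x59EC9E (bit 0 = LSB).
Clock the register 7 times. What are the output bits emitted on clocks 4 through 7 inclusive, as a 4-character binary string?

1100

reg_0 = 0x59EC9E
clock 1: out=0, reg = 0x2CF64F
clock 2: out=1, reg = 0x167B27
clock 3: out=1, reg = 0x8B3D93
clock 4: out=1, reg = 0x459EC9
clock 5: out=1, reg = 0x22CF64
clock 6: out=0, reg = 0x1167B2
clock 7: out=0, reg = 0x88B3D9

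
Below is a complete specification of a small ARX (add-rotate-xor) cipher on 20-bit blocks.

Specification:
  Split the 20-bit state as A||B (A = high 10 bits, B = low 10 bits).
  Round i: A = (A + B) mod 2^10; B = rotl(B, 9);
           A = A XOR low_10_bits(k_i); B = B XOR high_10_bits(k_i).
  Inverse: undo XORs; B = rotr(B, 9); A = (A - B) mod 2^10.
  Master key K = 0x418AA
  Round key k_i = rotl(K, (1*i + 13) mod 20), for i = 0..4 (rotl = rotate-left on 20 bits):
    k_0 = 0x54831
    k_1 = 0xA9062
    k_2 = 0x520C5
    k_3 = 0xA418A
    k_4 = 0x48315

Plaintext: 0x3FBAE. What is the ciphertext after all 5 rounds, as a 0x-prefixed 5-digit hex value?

0xAD326

s_0 = plaintext = 0x3FBAE
s_1 = Round(s_0, k_0) = 0x27485
s_2 = Round(s_1, k_1) = 0x500E6
s_3 = Round(s_2, k_2) = 0xB8D3B
s_4 = Round(s_3, k_3) = 0x6500D
s_5 = Round(s_4, k_4) = 0xAD326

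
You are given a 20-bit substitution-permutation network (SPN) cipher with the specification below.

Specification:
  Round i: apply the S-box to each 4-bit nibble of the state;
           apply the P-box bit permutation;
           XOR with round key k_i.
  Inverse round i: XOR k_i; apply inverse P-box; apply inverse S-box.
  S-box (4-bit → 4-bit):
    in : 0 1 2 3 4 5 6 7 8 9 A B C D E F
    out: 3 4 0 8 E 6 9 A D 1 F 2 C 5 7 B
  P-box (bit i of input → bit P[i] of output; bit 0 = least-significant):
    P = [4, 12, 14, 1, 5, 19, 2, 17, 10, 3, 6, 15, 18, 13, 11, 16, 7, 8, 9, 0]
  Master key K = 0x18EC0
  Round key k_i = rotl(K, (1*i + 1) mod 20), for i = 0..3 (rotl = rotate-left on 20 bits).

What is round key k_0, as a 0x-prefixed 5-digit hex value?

0x31D80

K = 0x18EC0
k_0 = rotl(K, (1*0+1) mod 20) = rotl(K, 1) = 0x31D80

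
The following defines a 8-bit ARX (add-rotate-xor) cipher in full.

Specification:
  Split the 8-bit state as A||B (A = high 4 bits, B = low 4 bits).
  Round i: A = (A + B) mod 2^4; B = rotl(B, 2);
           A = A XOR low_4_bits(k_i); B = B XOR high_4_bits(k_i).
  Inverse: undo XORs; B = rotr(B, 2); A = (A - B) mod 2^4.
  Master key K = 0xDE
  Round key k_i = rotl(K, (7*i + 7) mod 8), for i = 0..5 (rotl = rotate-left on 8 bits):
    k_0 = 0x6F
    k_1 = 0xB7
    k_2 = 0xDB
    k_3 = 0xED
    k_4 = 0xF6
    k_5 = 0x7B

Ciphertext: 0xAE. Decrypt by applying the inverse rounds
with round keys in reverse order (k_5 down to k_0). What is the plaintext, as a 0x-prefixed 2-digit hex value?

0x0D

s_0 = ciphertext = 0xAE
s_1 = InvRound(s_0, k_5) = 0xB6
s_2 = InvRound(s_1, k_4) = 0x76
s_3 = InvRound(s_2, k_3) = 0x82
s_4 = InvRound(s_3, k_2) = 0x4F
s_5 = InvRound(s_4, k_1) = 0x21
s_6 = InvRound(s_5, k_0) = 0x0D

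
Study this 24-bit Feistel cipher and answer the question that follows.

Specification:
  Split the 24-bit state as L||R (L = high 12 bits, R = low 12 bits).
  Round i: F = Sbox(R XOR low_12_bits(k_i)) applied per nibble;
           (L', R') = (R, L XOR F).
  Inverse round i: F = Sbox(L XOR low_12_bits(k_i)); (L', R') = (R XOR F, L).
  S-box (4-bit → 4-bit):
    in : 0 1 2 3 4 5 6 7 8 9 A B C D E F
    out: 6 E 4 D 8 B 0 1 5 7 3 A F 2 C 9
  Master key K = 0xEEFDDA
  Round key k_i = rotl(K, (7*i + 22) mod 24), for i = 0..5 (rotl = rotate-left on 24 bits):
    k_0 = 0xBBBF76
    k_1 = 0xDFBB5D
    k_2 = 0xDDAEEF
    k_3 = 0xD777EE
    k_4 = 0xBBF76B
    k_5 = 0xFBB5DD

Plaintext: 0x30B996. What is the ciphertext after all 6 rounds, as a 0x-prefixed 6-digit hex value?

s_0 = plaintext = 0x30B996
s_1 = Round(s_0, k_0) = 0x9963CD
s_2 = Round(s_1, k_1) = 0x3CDCE0
s_3 = Round(s_2, k_2) = 0xCE07A4
s_4 = Round(s_3, k_3) = 0x7A4A63
s_5 = Round(s_4, k_4) = 0xA635C1
s_6 = Round(s_5, k_5) = 0x5C1C8C

0x5C1C8C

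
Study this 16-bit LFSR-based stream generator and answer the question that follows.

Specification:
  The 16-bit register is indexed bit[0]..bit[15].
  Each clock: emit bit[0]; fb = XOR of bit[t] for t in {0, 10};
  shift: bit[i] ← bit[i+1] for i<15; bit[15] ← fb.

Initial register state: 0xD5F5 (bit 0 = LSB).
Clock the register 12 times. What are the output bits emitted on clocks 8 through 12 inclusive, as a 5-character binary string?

11010

reg_0 = 0xD5F5
clock 1: out=1, reg = 0x6AFA
clock 2: out=0, reg = 0x357D
clock 3: out=1, reg = 0x1ABE
clock 4: out=0, reg = 0x0D5F
clock 5: out=1, reg = 0x06AF
clock 6: out=1, reg = 0x0357
clock 7: out=1, reg = 0x81AB
clock 8: out=1, reg = 0xC0D5
clock 9: out=1, reg = 0xE06A
clock 10: out=0, reg = 0x7035
clock 11: out=1, reg = 0xB81A
clock 12: out=0, reg = 0x5C0D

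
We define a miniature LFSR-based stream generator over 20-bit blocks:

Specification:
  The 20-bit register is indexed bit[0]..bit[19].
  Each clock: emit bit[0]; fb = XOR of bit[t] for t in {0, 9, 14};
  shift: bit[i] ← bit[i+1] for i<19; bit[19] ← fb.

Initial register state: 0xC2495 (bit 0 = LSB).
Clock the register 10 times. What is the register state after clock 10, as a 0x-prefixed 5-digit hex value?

0xDDF09

reg_0 = 0xC2495
clock 1: out=1, reg = 0xE124A
clock 2: out=0, reg = 0xF0925
clock 3: out=1, reg = 0xF8492
clock 4: out=0, reg = 0x7C249
clock 5: out=1, reg = 0xBE124
clock 6: out=0, reg = 0xDF092
clock 7: out=0, reg = 0xEF849
clock 8: out=1, reg = 0x77C24
clock 9: out=0, reg = 0xBBE12
clock 10: out=0, reg = 0xDDF09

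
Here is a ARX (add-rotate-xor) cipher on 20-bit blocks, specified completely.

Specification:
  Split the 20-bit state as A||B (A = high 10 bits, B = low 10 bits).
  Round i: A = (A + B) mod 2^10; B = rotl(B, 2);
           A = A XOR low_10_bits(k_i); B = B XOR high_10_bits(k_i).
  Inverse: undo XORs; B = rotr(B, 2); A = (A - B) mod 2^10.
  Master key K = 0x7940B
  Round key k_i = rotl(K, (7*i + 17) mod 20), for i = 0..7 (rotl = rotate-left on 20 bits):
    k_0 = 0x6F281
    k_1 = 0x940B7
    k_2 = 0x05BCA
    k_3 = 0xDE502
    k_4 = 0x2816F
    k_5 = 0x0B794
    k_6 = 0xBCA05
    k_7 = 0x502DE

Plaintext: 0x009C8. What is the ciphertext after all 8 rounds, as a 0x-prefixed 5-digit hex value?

s_0 = plaintext = 0x009C8
s_1 = Round(s_0, k_0) = 0xD2E9D
s_2 = Round(s_1, k_1) = 0x57C26
s_3 = Round(s_2, k_2) = 0x93C8E
s_4 = Round(s_3, k_3) = 0xF7D41
s_5 = Round(s_4, k_4) = 0x13DA5
s_6 = Round(s_5, k_5) = 0x982B8
s_7 = Round(s_6, k_6) = 0xC7410
s_8 = Round(s_7, k_7) = 0x7CD00

0x7CD00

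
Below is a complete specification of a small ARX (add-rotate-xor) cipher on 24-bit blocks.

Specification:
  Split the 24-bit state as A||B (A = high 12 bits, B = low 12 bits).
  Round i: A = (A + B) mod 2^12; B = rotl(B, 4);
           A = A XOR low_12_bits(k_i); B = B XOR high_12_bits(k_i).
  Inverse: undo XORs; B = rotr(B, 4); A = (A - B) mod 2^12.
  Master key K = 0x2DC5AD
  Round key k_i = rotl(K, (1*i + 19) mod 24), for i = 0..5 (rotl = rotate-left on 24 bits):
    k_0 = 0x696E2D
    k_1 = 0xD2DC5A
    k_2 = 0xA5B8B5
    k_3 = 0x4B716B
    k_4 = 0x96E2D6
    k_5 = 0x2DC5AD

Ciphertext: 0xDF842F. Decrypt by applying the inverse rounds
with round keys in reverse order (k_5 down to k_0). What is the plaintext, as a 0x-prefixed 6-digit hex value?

0xDFD9BE

s_0 = ciphertext = 0xDF842F
s_1 = InvRound(s_0, k_5) = 0x4E636F
s_2 = InvRound(s_1, k_4) = 0x4901A0
s_3 = InvRound(s_2, k_3) = 0xEAA751
s_4 = InvRound(s_3, k_2) = 0xB4FAD0
s_5 = InvRound(s_4, k_1) = 0x996D7F
s_6 = InvRound(s_5, k_0) = 0xDFD9BE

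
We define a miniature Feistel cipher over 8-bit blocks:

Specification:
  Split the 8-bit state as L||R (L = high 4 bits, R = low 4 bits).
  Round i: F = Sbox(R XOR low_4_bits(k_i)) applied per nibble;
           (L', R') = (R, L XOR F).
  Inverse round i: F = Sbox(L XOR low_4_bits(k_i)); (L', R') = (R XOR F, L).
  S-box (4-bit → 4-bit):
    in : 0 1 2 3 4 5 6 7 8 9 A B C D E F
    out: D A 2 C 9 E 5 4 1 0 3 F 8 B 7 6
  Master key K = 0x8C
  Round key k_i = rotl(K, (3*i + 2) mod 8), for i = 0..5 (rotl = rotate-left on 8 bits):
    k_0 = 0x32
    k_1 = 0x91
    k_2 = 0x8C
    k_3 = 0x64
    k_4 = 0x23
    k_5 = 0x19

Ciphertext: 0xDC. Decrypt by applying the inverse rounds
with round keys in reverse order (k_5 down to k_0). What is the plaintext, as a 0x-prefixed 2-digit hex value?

s_0 = ciphertext = 0xDC
s_1 = InvRound(s_0, k_5) = 0x5D
s_2 = InvRound(s_1, k_4) = 0x85
s_3 = InvRound(s_2, k_3) = 0xD8
s_4 = InvRound(s_3, k_2) = 0x2D
s_5 = InvRound(s_4, k_1) = 0x12
s_6 = InvRound(s_5, k_0) = 0xE1

0xE1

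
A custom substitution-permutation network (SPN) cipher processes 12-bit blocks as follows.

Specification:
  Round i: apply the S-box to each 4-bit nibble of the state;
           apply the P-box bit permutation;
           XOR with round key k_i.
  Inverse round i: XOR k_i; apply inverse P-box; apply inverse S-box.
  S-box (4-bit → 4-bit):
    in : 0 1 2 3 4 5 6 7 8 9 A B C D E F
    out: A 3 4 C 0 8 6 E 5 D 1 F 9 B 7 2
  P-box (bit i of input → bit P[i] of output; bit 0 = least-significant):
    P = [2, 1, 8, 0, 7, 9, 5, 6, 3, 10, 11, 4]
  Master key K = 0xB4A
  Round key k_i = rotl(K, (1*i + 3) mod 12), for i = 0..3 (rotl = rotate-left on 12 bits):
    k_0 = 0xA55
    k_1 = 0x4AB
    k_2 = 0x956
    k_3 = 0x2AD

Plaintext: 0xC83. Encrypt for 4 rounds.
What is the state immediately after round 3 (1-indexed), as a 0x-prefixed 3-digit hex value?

0xADC

s_0 = plaintext = 0xC83
s_1 = Round(s_0, k_0) = 0xBEC
s_2 = Round(s_1, k_1) = 0xA16
s_3 = Round(s_2, k_2) = 0xADC
s_4 = Round(s_3, k_3) = 0x060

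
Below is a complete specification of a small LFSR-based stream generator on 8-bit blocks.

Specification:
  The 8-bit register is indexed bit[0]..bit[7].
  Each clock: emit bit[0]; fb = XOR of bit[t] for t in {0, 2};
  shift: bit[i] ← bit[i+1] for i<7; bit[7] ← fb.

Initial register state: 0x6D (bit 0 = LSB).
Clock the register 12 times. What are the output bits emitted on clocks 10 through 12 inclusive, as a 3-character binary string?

110

reg_0 = 0x6D
clock 1: out=1, reg = 0x36
clock 2: out=0, reg = 0x9B
clock 3: out=1, reg = 0xCD
clock 4: out=1, reg = 0x66
clock 5: out=0, reg = 0xB3
clock 6: out=1, reg = 0xD9
clock 7: out=1, reg = 0xEC
clock 8: out=0, reg = 0xF6
clock 9: out=0, reg = 0xFB
clock 10: out=1, reg = 0xFD
clock 11: out=1, reg = 0x7E
clock 12: out=0, reg = 0xBF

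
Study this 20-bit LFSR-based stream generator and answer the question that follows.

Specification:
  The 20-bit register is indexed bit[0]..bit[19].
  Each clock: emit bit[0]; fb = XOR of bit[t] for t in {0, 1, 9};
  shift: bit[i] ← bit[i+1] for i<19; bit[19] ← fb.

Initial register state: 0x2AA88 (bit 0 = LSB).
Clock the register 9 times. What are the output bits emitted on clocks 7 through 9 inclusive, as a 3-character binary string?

010

reg_0 = 0x2AA88
clock 1: out=0, reg = 0x95544
clock 2: out=0, reg = 0x4AAA2
clock 3: out=0, reg = 0x25551
clock 4: out=1, reg = 0x92AA8
clock 5: out=0, reg = 0xC9554
clock 6: out=0, reg = 0x64AAA
clock 7: out=0, reg = 0x32555
clock 8: out=1, reg = 0x992AA
clock 9: out=0, reg = 0x4C955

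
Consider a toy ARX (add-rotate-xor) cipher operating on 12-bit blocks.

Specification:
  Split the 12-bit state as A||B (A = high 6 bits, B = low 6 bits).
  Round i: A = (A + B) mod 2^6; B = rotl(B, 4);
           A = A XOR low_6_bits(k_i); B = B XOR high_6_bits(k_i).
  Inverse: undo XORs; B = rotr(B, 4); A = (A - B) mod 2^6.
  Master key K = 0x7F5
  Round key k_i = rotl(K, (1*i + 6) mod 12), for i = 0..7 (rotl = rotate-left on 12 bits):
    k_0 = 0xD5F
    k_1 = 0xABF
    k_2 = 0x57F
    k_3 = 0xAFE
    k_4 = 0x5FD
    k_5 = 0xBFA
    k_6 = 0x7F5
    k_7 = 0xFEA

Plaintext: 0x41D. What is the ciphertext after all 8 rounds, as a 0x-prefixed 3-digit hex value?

0xECC

s_0 = plaintext = 0x41D
s_1 = Round(s_0, k_0) = 0xCA2
s_2 = Round(s_1, k_1) = 0xAC2
s_3 = Round(s_2, k_2) = 0x4B5
s_4 = Round(s_3, k_3) = 0xE76
s_5 = Round(s_4, k_4) = 0x4BA
s_6 = Round(s_5, k_5) = 0xD81
s_7 = Round(s_6, k_6) = 0x08F
s_8 = Round(s_7, k_7) = 0xECC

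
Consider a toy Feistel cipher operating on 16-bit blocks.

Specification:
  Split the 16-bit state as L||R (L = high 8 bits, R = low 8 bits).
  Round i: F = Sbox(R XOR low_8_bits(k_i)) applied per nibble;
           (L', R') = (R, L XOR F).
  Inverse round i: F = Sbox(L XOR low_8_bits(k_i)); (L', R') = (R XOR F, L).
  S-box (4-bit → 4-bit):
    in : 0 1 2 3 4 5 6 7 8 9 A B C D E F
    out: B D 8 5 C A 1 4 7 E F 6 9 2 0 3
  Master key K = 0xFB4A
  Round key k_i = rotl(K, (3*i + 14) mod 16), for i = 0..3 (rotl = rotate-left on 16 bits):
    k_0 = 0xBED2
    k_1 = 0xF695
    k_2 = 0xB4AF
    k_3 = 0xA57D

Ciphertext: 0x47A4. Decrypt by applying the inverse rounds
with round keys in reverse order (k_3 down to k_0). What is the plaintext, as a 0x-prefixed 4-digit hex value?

s_0 = ciphertext = 0x47A4
s_1 = InvRound(s_0, k_3) = 0xFB47
s_2 = InvRound(s_1, k_2) = 0xEBFB
s_3 = InvRound(s_2, k_1) = 0xBBEB
s_4 = InvRound(s_3, k_0) = 0xF5BB

0xF5BB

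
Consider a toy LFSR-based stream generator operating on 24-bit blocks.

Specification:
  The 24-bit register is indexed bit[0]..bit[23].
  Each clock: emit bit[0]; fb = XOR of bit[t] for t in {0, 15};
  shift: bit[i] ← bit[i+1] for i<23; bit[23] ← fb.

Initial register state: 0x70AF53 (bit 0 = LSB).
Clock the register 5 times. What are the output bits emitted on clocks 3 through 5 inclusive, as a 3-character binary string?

reg_0 = 0x70AF53
clock 1: out=1, reg = 0x3857A9
clock 2: out=1, reg = 0x9C2BD4
clock 3: out=0, reg = 0x4E15EA
clock 4: out=0, reg = 0x270AF5
clock 5: out=1, reg = 0x93857A

001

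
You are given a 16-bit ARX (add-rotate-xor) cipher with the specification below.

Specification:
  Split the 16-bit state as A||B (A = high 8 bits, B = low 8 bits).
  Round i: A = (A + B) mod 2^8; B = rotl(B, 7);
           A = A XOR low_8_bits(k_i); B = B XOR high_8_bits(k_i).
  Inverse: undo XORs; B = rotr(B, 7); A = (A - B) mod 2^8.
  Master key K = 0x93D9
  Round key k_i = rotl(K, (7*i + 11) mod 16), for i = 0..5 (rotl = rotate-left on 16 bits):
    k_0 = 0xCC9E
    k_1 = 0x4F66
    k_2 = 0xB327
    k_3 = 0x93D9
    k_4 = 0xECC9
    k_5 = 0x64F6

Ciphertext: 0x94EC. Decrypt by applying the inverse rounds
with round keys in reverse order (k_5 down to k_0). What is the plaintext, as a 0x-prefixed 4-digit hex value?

0x87BF

s_0 = ciphertext = 0x94EC
s_1 = InvRound(s_0, k_5) = 0x5111
s_2 = InvRound(s_1, k_4) = 0x9DFB
s_3 = InvRound(s_2, k_3) = 0x74D0
s_4 = InvRound(s_3, k_2) = 0x8DC6
s_5 = InvRound(s_4, k_1) = 0xD813
s_6 = InvRound(s_5, k_0) = 0x87BF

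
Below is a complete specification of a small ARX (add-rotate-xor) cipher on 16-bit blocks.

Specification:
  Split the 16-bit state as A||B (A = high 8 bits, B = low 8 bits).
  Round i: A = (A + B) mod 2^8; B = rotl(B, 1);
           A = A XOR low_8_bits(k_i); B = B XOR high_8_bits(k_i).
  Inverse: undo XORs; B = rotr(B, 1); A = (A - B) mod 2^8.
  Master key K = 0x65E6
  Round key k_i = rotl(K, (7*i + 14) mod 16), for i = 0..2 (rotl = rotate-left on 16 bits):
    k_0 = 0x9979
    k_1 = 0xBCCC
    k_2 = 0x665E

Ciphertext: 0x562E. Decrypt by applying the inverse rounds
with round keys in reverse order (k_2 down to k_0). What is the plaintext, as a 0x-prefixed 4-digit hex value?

s_0 = ciphertext = 0x562E
s_1 = InvRound(s_0, k_2) = 0xE424
s_2 = InvRound(s_1, k_1) = 0xDC4C
s_3 = InvRound(s_2, k_0) = 0xBBEA

0xBBEA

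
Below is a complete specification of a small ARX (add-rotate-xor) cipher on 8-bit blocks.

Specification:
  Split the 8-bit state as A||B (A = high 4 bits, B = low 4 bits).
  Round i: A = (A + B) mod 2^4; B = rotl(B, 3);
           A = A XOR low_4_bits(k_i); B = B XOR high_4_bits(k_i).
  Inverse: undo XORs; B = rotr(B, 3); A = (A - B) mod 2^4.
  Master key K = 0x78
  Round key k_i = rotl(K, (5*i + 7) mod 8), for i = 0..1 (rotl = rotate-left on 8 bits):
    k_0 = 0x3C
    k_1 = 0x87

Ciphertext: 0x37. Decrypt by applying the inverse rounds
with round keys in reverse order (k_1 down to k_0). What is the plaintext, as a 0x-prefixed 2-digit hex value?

0x09

s_0 = ciphertext = 0x37
s_1 = InvRound(s_0, k_1) = 0x5F
s_2 = InvRound(s_1, k_0) = 0x09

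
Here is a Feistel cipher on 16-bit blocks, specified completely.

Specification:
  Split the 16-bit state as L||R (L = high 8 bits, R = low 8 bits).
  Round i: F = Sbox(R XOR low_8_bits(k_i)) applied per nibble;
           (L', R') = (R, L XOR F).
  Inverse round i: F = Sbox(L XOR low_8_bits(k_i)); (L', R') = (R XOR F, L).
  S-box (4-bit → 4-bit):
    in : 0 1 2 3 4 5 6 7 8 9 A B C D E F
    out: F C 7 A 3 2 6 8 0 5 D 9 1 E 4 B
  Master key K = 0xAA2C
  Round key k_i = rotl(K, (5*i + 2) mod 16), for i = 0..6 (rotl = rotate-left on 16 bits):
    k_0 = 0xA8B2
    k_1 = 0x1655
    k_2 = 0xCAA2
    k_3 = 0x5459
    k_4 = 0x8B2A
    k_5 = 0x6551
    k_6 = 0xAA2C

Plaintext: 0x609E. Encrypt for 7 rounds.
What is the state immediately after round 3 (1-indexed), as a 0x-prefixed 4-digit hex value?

s_0 = plaintext = 0x609E
s_1 = Round(s_0, k_0) = 0x9E11
s_2 = Round(s_1, k_1) = 0x11AD
s_3 = Round(s_2, k_2) = 0xADEA
s_4 = Round(s_3, k_3) = 0xEA37
s_5 = Round(s_4, k_4) = 0x3724
s_6 = Round(s_5, k_5) = 0x24B5
s_7 = Round(s_6, k_6) = 0xB571

0xADEA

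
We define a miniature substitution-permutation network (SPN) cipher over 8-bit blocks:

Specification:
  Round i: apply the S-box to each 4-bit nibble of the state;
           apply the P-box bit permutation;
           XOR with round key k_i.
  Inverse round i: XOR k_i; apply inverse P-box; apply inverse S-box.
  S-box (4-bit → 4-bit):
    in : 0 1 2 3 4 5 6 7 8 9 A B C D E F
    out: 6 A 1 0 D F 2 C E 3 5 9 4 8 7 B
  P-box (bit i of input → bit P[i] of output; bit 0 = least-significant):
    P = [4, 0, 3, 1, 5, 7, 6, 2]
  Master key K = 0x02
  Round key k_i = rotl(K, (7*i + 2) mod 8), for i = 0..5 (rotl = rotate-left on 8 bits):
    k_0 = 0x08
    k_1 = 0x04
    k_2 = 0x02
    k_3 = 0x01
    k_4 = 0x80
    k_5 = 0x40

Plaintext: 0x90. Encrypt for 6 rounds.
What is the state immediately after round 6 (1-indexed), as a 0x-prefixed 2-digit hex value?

0x55

s_0 = plaintext = 0x90
s_1 = Round(s_0, k_0) = 0xA1
s_2 = Round(s_1, k_1) = 0x67
s_3 = Round(s_2, k_2) = 0x88
s_4 = Round(s_3, k_3) = 0xCE
s_5 = Round(s_4, k_4) = 0xD9
s_6 = Round(s_5, k_5) = 0x55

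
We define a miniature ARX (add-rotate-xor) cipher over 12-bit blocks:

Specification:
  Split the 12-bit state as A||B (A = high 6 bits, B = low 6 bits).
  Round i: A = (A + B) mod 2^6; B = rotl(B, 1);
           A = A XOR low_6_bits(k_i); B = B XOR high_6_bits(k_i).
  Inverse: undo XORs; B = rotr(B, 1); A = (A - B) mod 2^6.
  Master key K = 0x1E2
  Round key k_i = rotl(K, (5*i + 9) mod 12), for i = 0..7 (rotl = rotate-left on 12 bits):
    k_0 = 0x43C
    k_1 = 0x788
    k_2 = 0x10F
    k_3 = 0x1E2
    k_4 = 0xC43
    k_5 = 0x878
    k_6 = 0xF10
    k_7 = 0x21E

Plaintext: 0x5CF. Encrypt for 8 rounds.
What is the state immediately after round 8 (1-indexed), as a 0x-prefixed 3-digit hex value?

0x108

s_0 = plaintext = 0x5CF
s_1 = Round(s_0, k_0) = 0x68E
s_2 = Round(s_1, k_1) = 0x802
s_3 = Round(s_2, k_2) = 0xB40
s_4 = Round(s_3, k_3) = 0x3C7
s_5 = Round(s_4, k_4) = 0x57F
s_6 = Round(s_5, k_5) = 0xB1E
s_7 = Round(s_6, k_6) = 0x680
s_8 = Round(s_7, k_7) = 0x108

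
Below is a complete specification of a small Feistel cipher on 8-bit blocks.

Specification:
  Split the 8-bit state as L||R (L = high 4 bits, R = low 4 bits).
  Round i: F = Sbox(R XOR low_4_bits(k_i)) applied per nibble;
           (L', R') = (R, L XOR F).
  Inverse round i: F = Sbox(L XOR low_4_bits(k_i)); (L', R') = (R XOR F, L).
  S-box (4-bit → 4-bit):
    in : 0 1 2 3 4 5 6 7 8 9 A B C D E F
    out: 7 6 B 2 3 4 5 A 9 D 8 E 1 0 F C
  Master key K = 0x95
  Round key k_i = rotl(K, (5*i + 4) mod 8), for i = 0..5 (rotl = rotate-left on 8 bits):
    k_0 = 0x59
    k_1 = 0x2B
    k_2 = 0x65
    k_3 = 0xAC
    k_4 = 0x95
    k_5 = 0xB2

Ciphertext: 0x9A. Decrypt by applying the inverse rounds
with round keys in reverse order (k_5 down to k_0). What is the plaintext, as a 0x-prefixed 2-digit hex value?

s_0 = ciphertext = 0x9A
s_1 = InvRound(s_0, k_5) = 0x49
s_2 = InvRound(s_1, k_4) = 0xF4
s_3 = InvRound(s_2, k_3) = 0x6F
s_4 = InvRound(s_3, k_2) = 0xD6
s_5 = InvRound(s_4, k_1) = 0x3D
s_6 = InvRound(s_5, k_0) = 0x53

0x53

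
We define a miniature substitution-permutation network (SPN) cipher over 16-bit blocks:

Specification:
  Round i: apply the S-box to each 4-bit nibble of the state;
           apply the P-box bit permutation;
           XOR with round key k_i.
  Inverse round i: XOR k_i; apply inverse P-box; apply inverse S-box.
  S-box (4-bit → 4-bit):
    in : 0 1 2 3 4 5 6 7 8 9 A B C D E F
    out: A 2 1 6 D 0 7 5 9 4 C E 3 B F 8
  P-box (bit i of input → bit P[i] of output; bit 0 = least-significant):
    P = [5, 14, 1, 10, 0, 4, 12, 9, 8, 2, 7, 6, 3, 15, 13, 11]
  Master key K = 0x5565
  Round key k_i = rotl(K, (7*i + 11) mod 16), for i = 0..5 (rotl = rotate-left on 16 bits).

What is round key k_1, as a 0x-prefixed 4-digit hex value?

K = 0x5565
k_0 = rotl(K, (7*0+11) mod 16) = rotl(K, 11) = 0x2AAB
k_1 = rotl(K, (7*1+11) mod 16) = rotl(K, 2) = 0x5595

0x5595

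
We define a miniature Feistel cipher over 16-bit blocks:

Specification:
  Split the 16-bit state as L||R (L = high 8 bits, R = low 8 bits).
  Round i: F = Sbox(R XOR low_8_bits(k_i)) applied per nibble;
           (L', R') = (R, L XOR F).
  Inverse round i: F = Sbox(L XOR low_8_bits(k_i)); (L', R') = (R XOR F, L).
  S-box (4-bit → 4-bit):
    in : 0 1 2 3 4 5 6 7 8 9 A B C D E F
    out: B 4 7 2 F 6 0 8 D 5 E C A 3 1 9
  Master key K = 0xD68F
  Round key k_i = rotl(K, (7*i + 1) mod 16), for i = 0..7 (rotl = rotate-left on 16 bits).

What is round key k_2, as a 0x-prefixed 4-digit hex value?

0xEB47

K = 0xD68F
k_0 = rotl(K, (7*0+1) mod 16) = rotl(K, 1) = 0xAD1F
k_1 = rotl(K, (7*1+1) mod 16) = rotl(K, 8) = 0x8FD6
k_2 = rotl(K, (7*2+1) mod 16) = rotl(K, 15) = 0xEB47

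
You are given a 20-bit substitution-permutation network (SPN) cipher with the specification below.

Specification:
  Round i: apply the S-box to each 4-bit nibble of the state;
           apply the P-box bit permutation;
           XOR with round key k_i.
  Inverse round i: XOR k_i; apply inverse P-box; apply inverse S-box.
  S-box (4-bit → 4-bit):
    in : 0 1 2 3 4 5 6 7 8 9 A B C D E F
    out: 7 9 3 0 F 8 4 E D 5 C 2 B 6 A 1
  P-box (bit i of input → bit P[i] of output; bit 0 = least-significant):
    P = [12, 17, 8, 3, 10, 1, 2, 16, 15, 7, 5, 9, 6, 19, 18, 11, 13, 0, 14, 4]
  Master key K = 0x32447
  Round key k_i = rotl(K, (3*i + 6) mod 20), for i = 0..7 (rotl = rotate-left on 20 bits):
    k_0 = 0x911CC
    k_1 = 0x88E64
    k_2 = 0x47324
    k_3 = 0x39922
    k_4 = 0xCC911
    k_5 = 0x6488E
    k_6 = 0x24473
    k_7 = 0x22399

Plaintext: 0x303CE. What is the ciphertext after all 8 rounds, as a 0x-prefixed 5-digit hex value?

0x99977

s_0 = plaintext = 0x303CE
s_1 = Round(s_0, k_0) = 0x61586
s_2 = Round(s_1, k_1) = 0x9C120
s_3 = Round(s_2, k_2) = 0xE8C66
s_4 = Round(s_3, k_3) = 0x712F7
s_5 = Round(s_4, k_4) = 0xE04C8
s_6 = Round(s_5, k_5) = 0xBDF75
s_7 = Round(s_6, k_6) = 0xFC47C
s_8 = Round(s_7, k_7) = 0x99977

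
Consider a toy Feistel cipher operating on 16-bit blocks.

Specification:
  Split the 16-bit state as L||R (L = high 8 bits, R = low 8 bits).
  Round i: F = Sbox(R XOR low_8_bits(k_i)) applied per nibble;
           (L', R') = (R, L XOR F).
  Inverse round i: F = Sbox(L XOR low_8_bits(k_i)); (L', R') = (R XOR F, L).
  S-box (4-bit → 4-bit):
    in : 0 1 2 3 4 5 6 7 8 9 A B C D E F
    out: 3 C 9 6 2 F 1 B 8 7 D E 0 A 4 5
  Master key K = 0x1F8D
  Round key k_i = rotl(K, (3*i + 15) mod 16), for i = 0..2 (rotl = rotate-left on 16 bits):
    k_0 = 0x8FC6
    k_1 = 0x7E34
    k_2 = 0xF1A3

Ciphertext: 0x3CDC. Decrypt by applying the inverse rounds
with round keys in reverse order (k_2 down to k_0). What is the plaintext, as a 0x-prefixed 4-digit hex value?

s_0 = ciphertext = 0x3CDC
s_1 = InvRound(s_0, k_2) = 0xA93C
s_2 = InvRound(s_1, k_1) = 0x46A9
s_3 = InvRound(s_2, k_0) = 0x2A46

0x2A46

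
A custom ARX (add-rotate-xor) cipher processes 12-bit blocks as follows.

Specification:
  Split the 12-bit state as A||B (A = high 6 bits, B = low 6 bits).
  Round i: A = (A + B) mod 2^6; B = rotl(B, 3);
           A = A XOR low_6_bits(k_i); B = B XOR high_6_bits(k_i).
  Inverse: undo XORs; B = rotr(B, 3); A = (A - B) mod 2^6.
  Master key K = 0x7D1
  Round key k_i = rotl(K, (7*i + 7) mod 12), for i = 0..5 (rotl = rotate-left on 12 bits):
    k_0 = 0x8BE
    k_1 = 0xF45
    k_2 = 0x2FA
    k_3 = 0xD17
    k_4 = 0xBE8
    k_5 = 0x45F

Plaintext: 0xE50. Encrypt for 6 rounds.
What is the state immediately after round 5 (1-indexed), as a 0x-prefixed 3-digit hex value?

s_0 = plaintext = 0xE50
s_1 = Round(s_0, k_0) = 0xDE0
s_2 = Round(s_1, k_1) = 0x4B9
s_3 = Round(s_2, k_2) = 0xC44
s_4 = Round(s_3, k_3) = 0x894
s_5 = Round(s_4, k_4) = 0x78D
s_6 = Round(s_5, k_5) = 0xD38

0x78D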